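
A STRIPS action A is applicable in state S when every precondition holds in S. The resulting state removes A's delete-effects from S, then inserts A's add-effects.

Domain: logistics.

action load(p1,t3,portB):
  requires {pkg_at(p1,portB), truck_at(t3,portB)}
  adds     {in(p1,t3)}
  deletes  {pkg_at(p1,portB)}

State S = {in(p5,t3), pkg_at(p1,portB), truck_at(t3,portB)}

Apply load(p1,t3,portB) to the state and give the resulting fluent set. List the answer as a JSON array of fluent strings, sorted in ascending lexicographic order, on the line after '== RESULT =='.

Progress:
  pre ⊆ S: {pkg_at(p1,portB), truck_at(t3,portB)} ⊆ S  — applicable
  S \ del = {in(p5,t3), truck_at(t3,portB)}
  ∪ add   = {in(p1,t3), in(p5,t3), truck_at(t3,portB)}

== RESULT ==
["in(p1,t3)", "in(p5,t3)", "truck_at(t3,portB)"]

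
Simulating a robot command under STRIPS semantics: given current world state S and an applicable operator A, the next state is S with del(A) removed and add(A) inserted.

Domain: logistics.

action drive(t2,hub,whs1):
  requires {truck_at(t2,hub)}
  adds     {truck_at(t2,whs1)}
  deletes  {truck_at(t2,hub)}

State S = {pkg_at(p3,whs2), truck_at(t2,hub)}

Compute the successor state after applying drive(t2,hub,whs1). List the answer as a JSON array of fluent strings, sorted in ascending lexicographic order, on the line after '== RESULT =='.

Compute (S \ del) ∪ add:
  pre ⊆ S: {truck_at(t2,hub)} ⊆ S  — applicable
  S \ del = {pkg_at(p3,whs2)}
  ∪ add   = {pkg_at(p3,whs2), truck_at(t2,whs1)}

== RESULT ==
["pkg_at(p3,whs2)", "truck_at(t2,whs1)"]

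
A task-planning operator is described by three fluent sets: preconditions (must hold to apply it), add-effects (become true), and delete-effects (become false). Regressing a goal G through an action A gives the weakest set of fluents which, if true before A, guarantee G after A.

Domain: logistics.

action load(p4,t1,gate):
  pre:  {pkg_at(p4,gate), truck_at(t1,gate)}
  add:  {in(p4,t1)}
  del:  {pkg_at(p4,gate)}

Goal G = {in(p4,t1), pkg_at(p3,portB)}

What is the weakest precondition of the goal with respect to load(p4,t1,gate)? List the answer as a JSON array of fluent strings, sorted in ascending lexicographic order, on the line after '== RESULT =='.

Compute (G \ add) ∪ pre:
  G ∩ del = {}  (empty — regression defined)
  G \ add = {in(p4,t1), pkg_at(p3,portB)} \ {in(p4,t1)} = {pkg_at(p3,portB)}
  ∪ pre   = {pkg_at(p3,portB)} ∪ {pkg_at(p4,gate), truck_at(t1,gate)}
          = {pkg_at(p3,portB), pkg_at(p4,gate), truck_at(t1,gate)}

== RESULT ==
["pkg_at(p3,portB)", "pkg_at(p4,gate)", "truck_at(t1,gate)"]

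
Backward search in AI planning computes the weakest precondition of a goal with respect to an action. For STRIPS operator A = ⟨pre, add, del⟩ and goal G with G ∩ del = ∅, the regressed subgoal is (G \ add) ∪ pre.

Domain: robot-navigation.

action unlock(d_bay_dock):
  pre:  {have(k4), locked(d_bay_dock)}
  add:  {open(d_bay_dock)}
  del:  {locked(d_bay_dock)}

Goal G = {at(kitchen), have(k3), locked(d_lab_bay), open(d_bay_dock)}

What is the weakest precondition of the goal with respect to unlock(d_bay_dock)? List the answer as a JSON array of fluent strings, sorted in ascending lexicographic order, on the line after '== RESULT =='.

Compute (G \ add) ∪ pre:
  G ∩ del = {}  (empty — regression defined)
  G \ add = {at(kitchen), have(k3), locked(d_lab_bay), open(d_bay_dock)} \ {open(d_bay_dock)} = {at(kitchen), have(k3), locked(d_lab_bay)}
  ∪ pre   = {at(kitchen), have(k3), locked(d_lab_bay)} ∪ {have(k4), locked(d_bay_dock)}
          = {at(kitchen), have(k3), have(k4), locked(d_bay_dock), locked(d_lab_bay)}

== RESULT ==
["at(kitchen)", "have(k3)", "have(k4)", "locked(d_bay_dock)", "locked(d_lab_bay)"]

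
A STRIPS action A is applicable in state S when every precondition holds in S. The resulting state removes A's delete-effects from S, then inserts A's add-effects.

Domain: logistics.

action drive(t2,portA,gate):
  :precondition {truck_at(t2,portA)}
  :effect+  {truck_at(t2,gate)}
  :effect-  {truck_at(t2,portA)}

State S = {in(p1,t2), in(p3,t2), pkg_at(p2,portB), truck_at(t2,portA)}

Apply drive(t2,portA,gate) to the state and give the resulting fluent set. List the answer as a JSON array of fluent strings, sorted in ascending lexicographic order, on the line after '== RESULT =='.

Progress:
  pre ⊆ S: {truck_at(t2,portA)} ⊆ S  — applicable
  S \ del = {in(p1,t2), in(p3,t2), pkg_at(p2,portB)}
  ∪ add   = {in(p1,t2), in(p3,t2), pkg_at(p2,portB), truck_at(t2,gate)}

== RESULT ==
["in(p1,t2)", "in(p3,t2)", "pkg_at(p2,portB)", "truck_at(t2,gate)"]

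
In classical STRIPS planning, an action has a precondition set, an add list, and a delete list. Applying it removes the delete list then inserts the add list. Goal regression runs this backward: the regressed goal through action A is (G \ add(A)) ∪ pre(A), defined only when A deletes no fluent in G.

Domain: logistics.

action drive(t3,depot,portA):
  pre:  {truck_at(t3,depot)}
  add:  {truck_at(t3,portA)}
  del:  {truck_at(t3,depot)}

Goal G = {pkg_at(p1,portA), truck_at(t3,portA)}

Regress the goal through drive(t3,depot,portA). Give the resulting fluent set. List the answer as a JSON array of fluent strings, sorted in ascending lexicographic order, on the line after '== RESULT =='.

Regress:
  G ∩ del = {}  (empty — regression defined)
  G \ add = {pkg_at(p1,portA), truck_at(t3,portA)} \ {truck_at(t3,portA)} = {pkg_at(p1,portA)}
  ∪ pre   = {pkg_at(p1,portA)} ∪ {truck_at(t3,depot)}
          = {pkg_at(p1,portA), truck_at(t3,depot)}

== RESULT ==
["pkg_at(p1,portA)", "truck_at(t3,depot)"]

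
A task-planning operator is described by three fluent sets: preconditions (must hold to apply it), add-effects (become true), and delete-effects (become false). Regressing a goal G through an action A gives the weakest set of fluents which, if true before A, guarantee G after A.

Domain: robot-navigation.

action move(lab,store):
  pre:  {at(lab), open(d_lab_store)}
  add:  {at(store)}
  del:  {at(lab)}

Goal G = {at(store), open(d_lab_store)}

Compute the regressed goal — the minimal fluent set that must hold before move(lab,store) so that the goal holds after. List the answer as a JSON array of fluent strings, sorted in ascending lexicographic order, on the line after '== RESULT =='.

Compute (G \ add) ∪ pre:
  G ∩ del = {}  (empty — regression defined)
  G \ add = {at(store), open(d_lab_store)} \ {at(store)} = {open(d_lab_store)}
  ∪ pre   = {open(d_lab_store)} ∪ {at(lab), open(d_lab_store)}
          = {at(lab), open(d_lab_store)}

== RESULT ==
["at(lab)", "open(d_lab_store)"]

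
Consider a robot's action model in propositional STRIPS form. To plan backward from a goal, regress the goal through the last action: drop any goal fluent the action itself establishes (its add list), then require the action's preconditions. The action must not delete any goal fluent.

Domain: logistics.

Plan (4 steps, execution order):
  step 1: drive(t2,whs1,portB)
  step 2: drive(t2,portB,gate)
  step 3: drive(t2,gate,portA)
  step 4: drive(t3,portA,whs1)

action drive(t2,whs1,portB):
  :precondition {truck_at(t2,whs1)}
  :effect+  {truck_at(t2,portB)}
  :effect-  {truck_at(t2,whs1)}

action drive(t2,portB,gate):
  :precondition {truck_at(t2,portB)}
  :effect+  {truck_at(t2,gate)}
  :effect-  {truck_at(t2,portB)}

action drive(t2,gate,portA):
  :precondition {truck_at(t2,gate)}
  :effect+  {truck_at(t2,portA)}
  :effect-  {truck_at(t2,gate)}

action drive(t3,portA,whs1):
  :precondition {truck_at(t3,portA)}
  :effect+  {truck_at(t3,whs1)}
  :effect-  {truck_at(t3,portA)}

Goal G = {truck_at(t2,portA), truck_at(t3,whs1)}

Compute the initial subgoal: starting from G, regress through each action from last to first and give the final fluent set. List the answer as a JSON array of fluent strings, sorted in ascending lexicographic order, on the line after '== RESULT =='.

Regress step by step:
  through step 4 (drive(t3,portA,whs1)): drop {truck_at(t3,whs1)}, keep {truck_at(t2,portA)}, require {truck_at(t3,portA)}
    → {truck_at(t2,portA), truck_at(t3,portA)}
  through step 3 (drive(t2,gate,portA)): drop {truck_at(t2,portA)}, keep {truck_at(t3,portA)}, require {truck_at(t2,gate)}
    → {truck_at(t2,gate), truck_at(t3,portA)}
  through step 2 (drive(t2,portB,gate)): drop {truck_at(t2,gate)}, keep {truck_at(t3,portA)}, require {truck_at(t2,portB)}
    → {truck_at(t2,portB), truck_at(t3,portA)}
  through step 1 (drive(t2,whs1,portB)): drop {truck_at(t2,portB)}, keep {truck_at(t3,portA)}, require {truck_at(t2,whs1)}
    → {truck_at(t2,whs1), truck_at(t3,portA)}

== RESULT ==
["truck_at(t2,whs1)", "truck_at(t3,portA)"]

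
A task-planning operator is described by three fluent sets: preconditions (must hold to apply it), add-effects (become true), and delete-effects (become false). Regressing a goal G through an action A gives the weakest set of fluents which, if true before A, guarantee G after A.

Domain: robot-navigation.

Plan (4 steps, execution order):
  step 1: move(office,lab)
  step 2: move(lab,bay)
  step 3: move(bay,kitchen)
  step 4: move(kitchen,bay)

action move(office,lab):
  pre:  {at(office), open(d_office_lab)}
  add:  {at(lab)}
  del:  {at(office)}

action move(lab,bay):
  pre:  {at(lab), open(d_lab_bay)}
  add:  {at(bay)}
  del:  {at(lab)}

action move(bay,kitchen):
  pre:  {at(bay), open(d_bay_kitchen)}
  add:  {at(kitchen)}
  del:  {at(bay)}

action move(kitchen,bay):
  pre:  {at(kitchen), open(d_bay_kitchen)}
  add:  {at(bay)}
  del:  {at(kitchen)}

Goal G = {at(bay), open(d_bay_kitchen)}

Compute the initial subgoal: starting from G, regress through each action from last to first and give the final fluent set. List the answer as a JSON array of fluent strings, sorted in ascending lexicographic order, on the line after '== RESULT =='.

Regress step by step:
  through step 4 (move(kitchen,bay)): drop {at(bay)}, keep {open(d_bay_kitchen)}, require {at(kitchen), open(d_bay_kitchen)}
    → {at(kitchen), open(d_bay_kitchen)}
  through step 3 (move(bay,kitchen)): drop {at(kitchen)}, keep {open(d_bay_kitchen)}, require {at(bay), open(d_bay_kitchen)}
    → {at(bay), open(d_bay_kitchen)}
  through step 2 (move(lab,bay)): drop {at(bay)}, keep {open(d_bay_kitchen)}, require {at(lab), open(d_lab_bay)}
    → {at(lab), open(d_bay_kitchen), open(d_lab_bay)}
  through step 1 (move(office,lab)): drop {at(lab)}, keep {open(d_bay_kitchen), open(d_lab_bay)}, require {at(office), open(d_office_lab)}
    → {at(office), open(d_bay_kitchen), open(d_lab_bay), open(d_office_lab)}

== RESULT ==
["at(office)", "open(d_bay_kitchen)", "open(d_lab_bay)", "open(d_office_lab)"]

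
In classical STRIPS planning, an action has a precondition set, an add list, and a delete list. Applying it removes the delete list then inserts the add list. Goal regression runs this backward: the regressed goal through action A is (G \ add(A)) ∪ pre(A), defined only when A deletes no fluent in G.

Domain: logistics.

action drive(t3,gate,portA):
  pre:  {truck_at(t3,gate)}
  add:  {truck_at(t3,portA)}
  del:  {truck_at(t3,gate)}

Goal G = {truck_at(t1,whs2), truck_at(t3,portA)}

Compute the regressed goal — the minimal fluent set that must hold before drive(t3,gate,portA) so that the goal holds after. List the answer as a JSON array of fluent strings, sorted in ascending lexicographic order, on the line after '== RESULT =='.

Compute (G \ add) ∪ pre:
  G ∩ del = {}  (empty — regression defined)
  G \ add = {truck_at(t1,whs2), truck_at(t3,portA)} \ {truck_at(t3,portA)} = {truck_at(t1,whs2)}
  ∪ pre   = {truck_at(t1,whs2)} ∪ {truck_at(t3,gate)}
          = {truck_at(t1,whs2), truck_at(t3,gate)}

== RESULT ==
["truck_at(t1,whs2)", "truck_at(t3,gate)"]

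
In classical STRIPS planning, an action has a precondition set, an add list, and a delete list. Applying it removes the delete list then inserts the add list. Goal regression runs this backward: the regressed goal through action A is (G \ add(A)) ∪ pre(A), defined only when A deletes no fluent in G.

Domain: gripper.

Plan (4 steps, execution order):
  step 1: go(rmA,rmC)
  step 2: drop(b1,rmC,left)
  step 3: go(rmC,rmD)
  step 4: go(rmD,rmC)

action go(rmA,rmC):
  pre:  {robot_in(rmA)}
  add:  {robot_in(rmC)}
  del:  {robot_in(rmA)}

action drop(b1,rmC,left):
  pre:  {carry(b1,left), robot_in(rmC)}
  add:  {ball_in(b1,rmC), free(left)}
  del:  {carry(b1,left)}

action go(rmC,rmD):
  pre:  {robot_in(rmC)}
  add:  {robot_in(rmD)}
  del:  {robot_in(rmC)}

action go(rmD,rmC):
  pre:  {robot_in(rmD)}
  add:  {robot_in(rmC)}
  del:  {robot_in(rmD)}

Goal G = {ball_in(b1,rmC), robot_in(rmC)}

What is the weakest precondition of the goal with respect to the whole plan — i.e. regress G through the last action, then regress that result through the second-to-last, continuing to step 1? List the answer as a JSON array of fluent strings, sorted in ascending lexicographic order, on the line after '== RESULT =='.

Work backward from the goal:
  through step 4 (go(rmD,rmC)): drop {robot_in(rmC)}, keep {ball_in(b1,rmC)}, require {robot_in(rmD)}
    → {ball_in(b1,rmC), robot_in(rmD)}
  through step 3 (go(rmC,rmD)): drop {robot_in(rmD)}, keep {ball_in(b1,rmC)}, require {robot_in(rmC)}
    → {ball_in(b1,rmC), robot_in(rmC)}
  through step 2 (drop(b1,rmC,left)): drop {ball_in(b1,rmC)}, keep {robot_in(rmC)}, require {carry(b1,left), robot_in(rmC)}
    → {carry(b1,left), robot_in(rmC)}
  through step 1 (go(rmA,rmC)): drop {robot_in(rmC)}, keep {carry(b1,left)}, require {robot_in(rmA)}
    → {carry(b1,left), robot_in(rmA)}

== RESULT ==
["carry(b1,left)", "robot_in(rmA)"]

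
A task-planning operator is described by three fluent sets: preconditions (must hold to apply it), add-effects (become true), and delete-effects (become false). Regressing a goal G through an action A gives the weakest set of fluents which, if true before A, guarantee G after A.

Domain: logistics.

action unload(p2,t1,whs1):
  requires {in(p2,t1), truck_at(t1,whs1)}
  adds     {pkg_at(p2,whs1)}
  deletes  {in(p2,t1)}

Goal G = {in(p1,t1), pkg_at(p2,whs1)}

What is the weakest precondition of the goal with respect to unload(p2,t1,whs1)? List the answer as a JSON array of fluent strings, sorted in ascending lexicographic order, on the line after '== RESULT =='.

Compute (G \ add) ∪ pre:
  G ∩ del = {}  (empty — regression defined)
  G \ add = {in(p1,t1), pkg_at(p2,whs1)} \ {pkg_at(p2,whs1)} = {in(p1,t1)}
  ∪ pre   = {in(p1,t1)} ∪ {in(p2,t1), truck_at(t1,whs1)}
          = {in(p1,t1), in(p2,t1), truck_at(t1,whs1)}

== RESULT ==
["in(p1,t1)", "in(p2,t1)", "truck_at(t1,whs1)"]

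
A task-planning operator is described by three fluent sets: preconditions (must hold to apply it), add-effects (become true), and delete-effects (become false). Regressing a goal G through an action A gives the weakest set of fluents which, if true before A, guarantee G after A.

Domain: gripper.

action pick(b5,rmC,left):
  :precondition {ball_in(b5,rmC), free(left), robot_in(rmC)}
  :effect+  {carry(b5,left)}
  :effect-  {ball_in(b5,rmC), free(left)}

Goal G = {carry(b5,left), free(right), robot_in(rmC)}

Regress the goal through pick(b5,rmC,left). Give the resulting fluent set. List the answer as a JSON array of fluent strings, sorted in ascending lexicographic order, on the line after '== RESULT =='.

Compute (G \ add) ∪ pre:
  G ∩ del = {}  (empty — regression defined)
  G \ add = {carry(b5,left), free(right), robot_in(rmC)} \ {carry(b5,left)} = {free(right), robot_in(rmC)}
  ∪ pre   = {free(right), robot_in(rmC)} ∪ {ball_in(b5,rmC), free(left), robot_in(rmC)}
          = {ball_in(b5,rmC), free(left), free(right), robot_in(rmC)}

== RESULT ==
["ball_in(b5,rmC)", "free(left)", "free(right)", "robot_in(rmC)"]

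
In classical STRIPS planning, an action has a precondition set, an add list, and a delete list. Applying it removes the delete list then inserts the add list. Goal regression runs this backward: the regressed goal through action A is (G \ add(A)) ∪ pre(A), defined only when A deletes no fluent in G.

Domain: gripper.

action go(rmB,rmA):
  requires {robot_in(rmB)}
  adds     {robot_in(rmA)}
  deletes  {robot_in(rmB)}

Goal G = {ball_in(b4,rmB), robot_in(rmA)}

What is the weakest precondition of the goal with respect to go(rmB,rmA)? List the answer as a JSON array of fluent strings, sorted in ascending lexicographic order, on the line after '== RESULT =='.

Regress:
  G ∩ del = {}  (empty — regression defined)
  G \ add = {ball_in(b4,rmB), robot_in(rmA)} \ {robot_in(rmA)} = {ball_in(b4,rmB)}
  ∪ pre   = {ball_in(b4,rmB)} ∪ {robot_in(rmB)}
          = {ball_in(b4,rmB), robot_in(rmB)}

== RESULT ==
["ball_in(b4,rmB)", "robot_in(rmB)"]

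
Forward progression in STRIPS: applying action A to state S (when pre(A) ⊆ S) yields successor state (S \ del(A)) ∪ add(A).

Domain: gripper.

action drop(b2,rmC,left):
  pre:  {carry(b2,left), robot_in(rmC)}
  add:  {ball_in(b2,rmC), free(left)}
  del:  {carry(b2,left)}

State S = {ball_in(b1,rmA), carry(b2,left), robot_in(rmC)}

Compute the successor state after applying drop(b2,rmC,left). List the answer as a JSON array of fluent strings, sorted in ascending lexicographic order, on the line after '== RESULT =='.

Compute (S \ del) ∪ add:
  pre ⊆ S: {carry(b2,left), robot_in(rmC)} ⊆ S  — applicable
  S \ del = {ball_in(b1,rmA), robot_in(rmC)}
  ∪ add   = {ball_in(b1,rmA), ball_in(b2,rmC), free(left), robot_in(rmC)}

== RESULT ==
["ball_in(b1,rmA)", "ball_in(b2,rmC)", "free(left)", "robot_in(rmC)"]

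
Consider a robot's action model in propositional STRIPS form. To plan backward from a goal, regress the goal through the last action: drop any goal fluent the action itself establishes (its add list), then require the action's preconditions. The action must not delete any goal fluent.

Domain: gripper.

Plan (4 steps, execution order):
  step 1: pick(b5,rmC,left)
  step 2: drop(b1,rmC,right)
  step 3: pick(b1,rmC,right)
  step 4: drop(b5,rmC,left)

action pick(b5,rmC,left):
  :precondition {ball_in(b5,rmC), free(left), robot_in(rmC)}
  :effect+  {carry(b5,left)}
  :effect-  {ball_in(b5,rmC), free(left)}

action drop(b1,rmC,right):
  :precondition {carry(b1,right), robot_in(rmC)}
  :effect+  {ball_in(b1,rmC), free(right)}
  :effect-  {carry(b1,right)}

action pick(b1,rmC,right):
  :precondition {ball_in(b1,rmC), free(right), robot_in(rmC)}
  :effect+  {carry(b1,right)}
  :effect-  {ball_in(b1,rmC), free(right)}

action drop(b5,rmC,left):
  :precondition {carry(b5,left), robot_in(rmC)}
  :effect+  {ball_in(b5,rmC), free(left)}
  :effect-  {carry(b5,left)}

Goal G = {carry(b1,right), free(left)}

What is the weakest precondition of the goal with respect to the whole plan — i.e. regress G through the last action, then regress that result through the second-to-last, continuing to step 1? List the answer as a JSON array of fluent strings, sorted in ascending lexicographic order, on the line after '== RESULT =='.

Work backward from the goal:
  through step 4 (drop(b5,rmC,left)): drop {free(left)}, keep {carry(b1,right)}, require {carry(b5,left), robot_in(rmC)}
    → {carry(b1,right), carry(b5,left), robot_in(rmC)}
  through step 3 (pick(b1,rmC,right)): drop {carry(b1,right)}, keep {carry(b5,left), robot_in(rmC)}, require {ball_in(b1,rmC), free(right), robot_in(rmC)}
    → {ball_in(b1,rmC), carry(b5,left), free(right), robot_in(rmC)}
  through step 2 (drop(b1,rmC,right)): drop {ball_in(b1,rmC), free(right)}, keep {carry(b5,left), robot_in(rmC)}, require {carry(b1,right), robot_in(rmC)}
    → {carry(b1,right), carry(b5,left), robot_in(rmC)}
  through step 1 (pick(b5,rmC,left)): drop {carry(b5,left)}, keep {carry(b1,right), robot_in(rmC)}, require {ball_in(b5,rmC), free(left), robot_in(rmC)}
    → {ball_in(b5,rmC), carry(b1,right), free(left), robot_in(rmC)}

== RESULT ==
["ball_in(b5,rmC)", "carry(b1,right)", "free(left)", "robot_in(rmC)"]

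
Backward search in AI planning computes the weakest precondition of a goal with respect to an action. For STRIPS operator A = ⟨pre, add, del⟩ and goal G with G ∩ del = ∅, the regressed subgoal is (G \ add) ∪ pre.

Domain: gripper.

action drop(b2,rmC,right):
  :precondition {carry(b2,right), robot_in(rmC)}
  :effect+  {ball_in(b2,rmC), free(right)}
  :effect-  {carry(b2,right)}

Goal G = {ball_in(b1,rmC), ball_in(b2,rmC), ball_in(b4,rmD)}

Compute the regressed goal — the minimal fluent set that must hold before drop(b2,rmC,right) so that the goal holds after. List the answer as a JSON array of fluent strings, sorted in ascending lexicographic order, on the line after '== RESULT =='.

Compute (G \ add) ∪ pre:
  G ∩ del = {}  (empty — regression defined)
  G \ add = {ball_in(b1,rmC), ball_in(b2,rmC), ball_in(b4,rmD)} \ {ball_in(b2,rmC), free(right)} = {ball_in(b1,rmC), ball_in(b4,rmD)}
  ∪ pre   = {ball_in(b1,rmC), ball_in(b4,rmD)} ∪ {carry(b2,right), robot_in(rmC)}
          = {ball_in(b1,rmC), ball_in(b4,rmD), carry(b2,right), robot_in(rmC)}

== RESULT ==
["ball_in(b1,rmC)", "ball_in(b4,rmD)", "carry(b2,right)", "robot_in(rmC)"]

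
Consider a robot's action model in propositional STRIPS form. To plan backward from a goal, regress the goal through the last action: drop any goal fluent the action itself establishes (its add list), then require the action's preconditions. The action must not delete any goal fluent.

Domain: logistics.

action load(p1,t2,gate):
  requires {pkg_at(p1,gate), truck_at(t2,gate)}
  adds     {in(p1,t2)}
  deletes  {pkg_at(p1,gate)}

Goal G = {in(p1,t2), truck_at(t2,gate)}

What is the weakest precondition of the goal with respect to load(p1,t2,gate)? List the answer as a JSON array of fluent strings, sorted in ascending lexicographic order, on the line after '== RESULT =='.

Regress:
  G ∩ del = {}  (empty — regression defined)
  G \ add = {in(p1,t2), truck_at(t2,gate)} \ {in(p1,t2)} = {truck_at(t2,gate)}
  ∪ pre   = {truck_at(t2,gate)} ∪ {pkg_at(p1,gate), truck_at(t2,gate)}
          = {pkg_at(p1,gate), truck_at(t2,gate)}

== RESULT ==
["pkg_at(p1,gate)", "truck_at(t2,gate)"]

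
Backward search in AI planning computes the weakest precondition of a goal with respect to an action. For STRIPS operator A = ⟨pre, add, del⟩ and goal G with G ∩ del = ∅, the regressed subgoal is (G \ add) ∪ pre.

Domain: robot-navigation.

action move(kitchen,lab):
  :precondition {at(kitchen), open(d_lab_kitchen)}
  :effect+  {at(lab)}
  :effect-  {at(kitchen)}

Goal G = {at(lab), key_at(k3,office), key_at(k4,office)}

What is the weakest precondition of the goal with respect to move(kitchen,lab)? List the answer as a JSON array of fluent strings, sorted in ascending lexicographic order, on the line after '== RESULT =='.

Compute (G \ add) ∪ pre:
  G ∩ del = {}  (empty — regression defined)
  G \ add = {at(lab), key_at(k3,office), key_at(k4,office)} \ {at(lab)} = {key_at(k3,office), key_at(k4,office)}
  ∪ pre   = {key_at(k3,office), key_at(k4,office)} ∪ {at(kitchen), open(d_lab_kitchen)}
          = {at(kitchen), key_at(k3,office), key_at(k4,office), open(d_lab_kitchen)}

== RESULT ==
["at(kitchen)", "key_at(k3,office)", "key_at(k4,office)", "open(d_lab_kitchen)"]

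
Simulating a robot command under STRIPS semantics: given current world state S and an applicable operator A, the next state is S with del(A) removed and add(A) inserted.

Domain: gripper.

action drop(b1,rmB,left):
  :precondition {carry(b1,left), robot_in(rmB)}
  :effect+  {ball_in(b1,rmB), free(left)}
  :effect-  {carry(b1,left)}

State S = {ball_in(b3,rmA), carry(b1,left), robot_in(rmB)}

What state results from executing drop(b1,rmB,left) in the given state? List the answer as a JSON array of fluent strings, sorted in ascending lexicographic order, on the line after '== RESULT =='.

Progress:
  pre ⊆ S: {carry(b1,left), robot_in(rmB)} ⊆ S  — applicable
  S \ del = {ball_in(b3,rmA), robot_in(rmB)}
  ∪ add   = {ball_in(b1,rmB), ball_in(b3,rmA), free(left), robot_in(rmB)}

== RESULT ==
["ball_in(b1,rmB)", "ball_in(b3,rmA)", "free(left)", "robot_in(rmB)"]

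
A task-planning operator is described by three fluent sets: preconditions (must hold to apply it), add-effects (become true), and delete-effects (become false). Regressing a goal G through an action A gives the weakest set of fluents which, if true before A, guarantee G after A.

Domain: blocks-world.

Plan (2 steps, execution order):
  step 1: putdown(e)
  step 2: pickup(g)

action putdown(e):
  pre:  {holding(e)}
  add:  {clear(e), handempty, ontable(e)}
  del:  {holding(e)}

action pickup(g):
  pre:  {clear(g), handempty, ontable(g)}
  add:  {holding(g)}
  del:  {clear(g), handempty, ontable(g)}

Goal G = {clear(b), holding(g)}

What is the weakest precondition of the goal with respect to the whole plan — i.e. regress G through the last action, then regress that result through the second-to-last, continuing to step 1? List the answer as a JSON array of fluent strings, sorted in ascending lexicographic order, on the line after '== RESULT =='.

Regress step by step:
  through step 2 (pickup(g)): drop {holding(g)}, keep {clear(b)}, require {clear(g), handempty, ontable(g)}
    → {clear(b), clear(g), handempty, ontable(g)}
  through step 1 (putdown(e)): drop {handempty}, keep {clear(b), clear(g), ontable(g)}, require {holding(e)}
    → {clear(b), clear(g), holding(e), ontable(g)}

== RESULT ==
["clear(b)", "clear(g)", "holding(e)", "ontable(g)"]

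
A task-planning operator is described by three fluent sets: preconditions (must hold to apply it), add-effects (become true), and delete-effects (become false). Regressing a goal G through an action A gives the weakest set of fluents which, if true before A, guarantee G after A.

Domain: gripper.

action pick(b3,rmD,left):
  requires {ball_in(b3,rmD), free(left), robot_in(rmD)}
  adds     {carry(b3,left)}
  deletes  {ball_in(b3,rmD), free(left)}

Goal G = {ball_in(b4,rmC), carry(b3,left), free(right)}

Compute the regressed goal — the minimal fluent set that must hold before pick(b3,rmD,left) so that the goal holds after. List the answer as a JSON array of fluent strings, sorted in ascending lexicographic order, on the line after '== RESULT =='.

Compute (G \ add) ∪ pre:
  G ∩ del = {}  (empty — regression defined)
  G \ add = {ball_in(b4,rmC), carry(b3,left), free(right)} \ {carry(b3,left)} = {ball_in(b4,rmC), free(right)}
  ∪ pre   = {ball_in(b4,rmC), free(right)} ∪ {ball_in(b3,rmD), free(left), robot_in(rmD)}
          = {ball_in(b3,rmD), ball_in(b4,rmC), free(left), free(right), robot_in(rmD)}

== RESULT ==
["ball_in(b3,rmD)", "ball_in(b4,rmC)", "free(left)", "free(right)", "robot_in(rmD)"]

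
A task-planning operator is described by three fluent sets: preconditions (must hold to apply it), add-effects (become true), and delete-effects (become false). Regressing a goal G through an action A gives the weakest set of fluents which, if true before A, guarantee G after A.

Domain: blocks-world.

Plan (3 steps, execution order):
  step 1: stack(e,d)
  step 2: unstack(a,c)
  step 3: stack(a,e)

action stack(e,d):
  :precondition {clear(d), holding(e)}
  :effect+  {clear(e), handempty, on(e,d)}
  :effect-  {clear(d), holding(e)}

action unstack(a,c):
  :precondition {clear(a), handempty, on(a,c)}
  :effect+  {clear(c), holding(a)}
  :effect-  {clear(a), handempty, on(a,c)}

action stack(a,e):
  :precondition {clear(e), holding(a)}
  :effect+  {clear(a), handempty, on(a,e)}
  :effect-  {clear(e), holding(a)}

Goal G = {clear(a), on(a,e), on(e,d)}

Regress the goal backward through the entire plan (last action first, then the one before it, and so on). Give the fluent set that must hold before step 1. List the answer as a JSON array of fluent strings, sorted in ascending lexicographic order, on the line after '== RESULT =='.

Regress step by step:
  through step 3 (stack(a,e)): drop {clear(a), on(a,e)}, keep {on(e,d)}, require {clear(e), holding(a)}
    → {clear(e), holding(a), on(e,d)}
  through step 2 (unstack(a,c)): drop {holding(a)}, keep {clear(e), on(e,d)}, require {clear(a), handempty, on(a,c)}
    → {clear(a), clear(e), handempty, on(a,c), on(e,d)}
  through step 1 (stack(e,d)): drop {clear(e), handempty, on(e,d)}, keep {clear(a), on(a,c)}, require {clear(d), holding(e)}
    → {clear(a), clear(d), holding(e), on(a,c)}

== RESULT ==
["clear(a)", "clear(d)", "holding(e)", "on(a,c)"]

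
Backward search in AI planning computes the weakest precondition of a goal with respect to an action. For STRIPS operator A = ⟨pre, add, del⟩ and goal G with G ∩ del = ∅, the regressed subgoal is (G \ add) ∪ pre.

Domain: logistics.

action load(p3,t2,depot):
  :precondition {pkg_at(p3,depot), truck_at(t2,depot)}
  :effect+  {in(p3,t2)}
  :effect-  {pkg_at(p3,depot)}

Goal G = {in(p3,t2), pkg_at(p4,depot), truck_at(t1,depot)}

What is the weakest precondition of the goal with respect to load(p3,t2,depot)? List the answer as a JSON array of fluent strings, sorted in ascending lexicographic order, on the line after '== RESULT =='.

Regress:
  G ∩ del = {}  (empty — regression defined)
  G \ add = {in(p3,t2), pkg_at(p4,depot), truck_at(t1,depot)} \ {in(p3,t2)} = {pkg_at(p4,depot), truck_at(t1,depot)}
  ∪ pre   = {pkg_at(p4,depot), truck_at(t1,depot)} ∪ {pkg_at(p3,depot), truck_at(t2,depot)}
          = {pkg_at(p3,depot), pkg_at(p4,depot), truck_at(t1,depot), truck_at(t2,depot)}

== RESULT ==
["pkg_at(p3,depot)", "pkg_at(p4,depot)", "truck_at(t1,depot)", "truck_at(t2,depot)"]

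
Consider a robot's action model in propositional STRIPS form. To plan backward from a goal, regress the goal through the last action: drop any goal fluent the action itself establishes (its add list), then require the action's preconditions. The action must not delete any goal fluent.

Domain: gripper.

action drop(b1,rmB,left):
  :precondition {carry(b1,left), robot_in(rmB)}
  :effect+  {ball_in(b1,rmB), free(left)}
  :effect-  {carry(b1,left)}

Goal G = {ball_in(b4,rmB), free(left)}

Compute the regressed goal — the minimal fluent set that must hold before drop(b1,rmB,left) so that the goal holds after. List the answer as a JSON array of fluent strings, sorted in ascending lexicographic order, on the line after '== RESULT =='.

Regress:
  G ∩ del = {}  (empty — regression defined)
  G \ add = {ball_in(b4,rmB), free(left)} \ {ball_in(b1,rmB), free(left)} = {ball_in(b4,rmB)}
  ∪ pre   = {ball_in(b4,rmB)} ∪ {carry(b1,left), robot_in(rmB)}
          = {ball_in(b4,rmB), carry(b1,left), robot_in(rmB)}

== RESULT ==
["ball_in(b4,rmB)", "carry(b1,left)", "robot_in(rmB)"]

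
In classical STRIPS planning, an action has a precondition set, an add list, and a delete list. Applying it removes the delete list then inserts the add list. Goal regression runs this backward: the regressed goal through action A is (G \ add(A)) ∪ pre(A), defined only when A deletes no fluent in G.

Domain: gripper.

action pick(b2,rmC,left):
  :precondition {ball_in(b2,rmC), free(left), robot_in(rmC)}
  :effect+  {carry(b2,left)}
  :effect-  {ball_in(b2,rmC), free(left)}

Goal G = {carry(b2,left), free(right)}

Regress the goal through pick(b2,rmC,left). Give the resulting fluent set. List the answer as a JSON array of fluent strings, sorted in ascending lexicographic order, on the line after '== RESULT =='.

Regress:
  G ∩ del = {}  (empty — regression defined)
  G \ add = {carry(b2,left), free(right)} \ {carry(b2,left)} = {free(right)}
  ∪ pre   = {free(right)} ∪ {ball_in(b2,rmC), free(left), robot_in(rmC)}
          = {ball_in(b2,rmC), free(left), free(right), robot_in(rmC)}

== RESULT ==
["ball_in(b2,rmC)", "free(left)", "free(right)", "robot_in(rmC)"]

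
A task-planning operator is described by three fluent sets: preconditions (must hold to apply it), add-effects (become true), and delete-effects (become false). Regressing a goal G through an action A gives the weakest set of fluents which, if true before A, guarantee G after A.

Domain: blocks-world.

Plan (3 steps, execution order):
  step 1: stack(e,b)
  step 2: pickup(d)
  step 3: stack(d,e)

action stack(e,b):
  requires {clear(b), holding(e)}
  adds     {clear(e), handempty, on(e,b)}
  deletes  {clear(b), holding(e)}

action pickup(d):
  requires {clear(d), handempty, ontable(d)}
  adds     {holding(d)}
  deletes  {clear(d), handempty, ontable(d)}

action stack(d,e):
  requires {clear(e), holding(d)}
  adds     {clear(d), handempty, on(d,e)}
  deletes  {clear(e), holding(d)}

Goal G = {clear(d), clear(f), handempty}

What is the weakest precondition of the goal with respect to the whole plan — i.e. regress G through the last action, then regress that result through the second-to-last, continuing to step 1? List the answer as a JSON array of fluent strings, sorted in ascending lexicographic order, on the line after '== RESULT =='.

Work backward from the goal:
  through step 3 (stack(d,e)): drop {clear(d), handempty}, keep {clear(f)}, require {clear(e), holding(d)}
    → {clear(e), clear(f), holding(d)}
  through step 2 (pickup(d)): drop {holding(d)}, keep {clear(e), clear(f)}, require {clear(d), handempty, ontable(d)}
    → {clear(d), clear(e), clear(f), handempty, ontable(d)}
  through step 1 (stack(e,b)): drop {clear(e), handempty}, keep {clear(d), clear(f), ontable(d)}, require {clear(b), holding(e)}
    → {clear(b), clear(d), clear(f), holding(e), ontable(d)}

== RESULT ==
["clear(b)", "clear(d)", "clear(f)", "holding(e)", "ontable(d)"]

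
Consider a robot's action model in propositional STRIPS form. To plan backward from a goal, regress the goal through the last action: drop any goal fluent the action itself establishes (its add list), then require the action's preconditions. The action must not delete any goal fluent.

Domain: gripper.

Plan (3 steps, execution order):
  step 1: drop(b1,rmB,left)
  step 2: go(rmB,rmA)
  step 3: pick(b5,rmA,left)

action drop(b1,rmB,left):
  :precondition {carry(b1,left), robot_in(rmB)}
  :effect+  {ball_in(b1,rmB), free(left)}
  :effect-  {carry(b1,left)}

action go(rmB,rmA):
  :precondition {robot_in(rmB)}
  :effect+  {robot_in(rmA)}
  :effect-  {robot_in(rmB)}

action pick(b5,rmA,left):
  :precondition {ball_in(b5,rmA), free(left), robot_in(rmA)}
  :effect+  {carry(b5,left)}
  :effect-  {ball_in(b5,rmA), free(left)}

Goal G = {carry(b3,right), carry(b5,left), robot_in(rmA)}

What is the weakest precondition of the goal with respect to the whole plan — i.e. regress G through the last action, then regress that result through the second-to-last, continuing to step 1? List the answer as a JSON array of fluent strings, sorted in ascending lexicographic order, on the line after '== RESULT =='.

Regress step by step:
  through step 3 (pick(b5,rmA,left)): drop {carry(b5,left)}, keep {carry(b3,right), robot_in(rmA)}, require {ball_in(b5,rmA), free(left), robot_in(rmA)}
    → {ball_in(b5,rmA), carry(b3,right), free(left), robot_in(rmA)}
  through step 2 (go(rmB,rmA)): drop {robot_in(rmA)}, keep {ball_in(b5,rmA), carry(b3,right), free(left)}, require {robot_in(rmB)}
    → {ball_in(b5,rmA), carry(b3,right), free(left), robot_in(rmB)}
  through step 1 (drop(b1,rmB,left)): drop {free(left)}, keep {ball_in(b5,rmA), carry(b3,right), robot_in(rmB)}, require {carry(b1,left), robot_in(rmB)}
    → {ball_in(b5,rmA), carry(b1,left), carry(b3,right), robot_in(rmB)}

== RESULT ==
["ball_in(b5,rmA)", "carry(b1,left)", "carry(b3,right)", "robot_in(rmB)"]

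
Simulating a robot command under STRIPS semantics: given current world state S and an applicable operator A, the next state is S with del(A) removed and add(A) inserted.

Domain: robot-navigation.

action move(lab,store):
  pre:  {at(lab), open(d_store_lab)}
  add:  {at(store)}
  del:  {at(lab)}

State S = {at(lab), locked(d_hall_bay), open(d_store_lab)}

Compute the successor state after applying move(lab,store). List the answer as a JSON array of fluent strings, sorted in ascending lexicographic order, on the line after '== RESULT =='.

Progress:
  pre ⊆ S: {at(lab), open(d_store_lab)} ⊆ S  — applicable
  S \ del = {locked(d_hall_bay), open(d_store_lab)}
  ∪ add   = {at(store), locked(d_hall_bay), open(d_store_lab)}

== RESULT ==
["at(store)", "locked(d_hall_bay)", "open(d_store_lab)"]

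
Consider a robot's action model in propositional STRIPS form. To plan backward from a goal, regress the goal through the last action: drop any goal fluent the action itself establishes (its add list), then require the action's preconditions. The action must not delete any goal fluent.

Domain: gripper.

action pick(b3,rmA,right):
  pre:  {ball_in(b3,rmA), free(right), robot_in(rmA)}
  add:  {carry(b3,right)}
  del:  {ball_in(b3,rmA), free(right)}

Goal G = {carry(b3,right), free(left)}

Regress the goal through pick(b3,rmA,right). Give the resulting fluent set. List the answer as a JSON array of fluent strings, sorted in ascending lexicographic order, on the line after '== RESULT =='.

Compute (G \ add) ∪ pre:
  G ∩ del = {}  (empty — regression defined)
  G \ add = {carry(b3,right), free(left)} \ {carry(b3,right)} = {free(left)}
  ∪ pre   = {free(left)} ∪ {ball_in(b3,rmA), free(right), robot_in(rmA)}
          = {ball_in(b3,rmA), free(left), free(right), robot_in(rmA)}

== RESULT ==
["ball_in(b3,rmA)", "free(left)", "free(right)", "robot_in(rmA)"]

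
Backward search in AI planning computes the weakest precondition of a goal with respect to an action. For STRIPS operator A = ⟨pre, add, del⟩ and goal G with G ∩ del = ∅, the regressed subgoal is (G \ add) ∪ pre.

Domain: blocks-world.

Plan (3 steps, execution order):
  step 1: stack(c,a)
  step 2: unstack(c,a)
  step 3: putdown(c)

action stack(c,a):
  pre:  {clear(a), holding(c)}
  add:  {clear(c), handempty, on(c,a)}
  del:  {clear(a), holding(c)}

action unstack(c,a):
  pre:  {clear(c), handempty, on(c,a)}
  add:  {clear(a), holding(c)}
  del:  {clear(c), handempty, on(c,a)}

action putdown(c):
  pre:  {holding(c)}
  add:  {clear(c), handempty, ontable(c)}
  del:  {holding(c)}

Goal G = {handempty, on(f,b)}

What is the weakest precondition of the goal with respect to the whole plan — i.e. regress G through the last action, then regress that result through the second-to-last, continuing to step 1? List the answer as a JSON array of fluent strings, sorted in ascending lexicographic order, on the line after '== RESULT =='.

Regress step by step:
  through step 3 (putdown(c)): drop {handempty}, keep {on(f,b)}, require {holding(c)}
    → {holding(c), on(f,b)}
  through step 2 (unstack(c,a)): drop {holding(c)}, keep {on(f,b)}, require {clear(c), handempty, on(c,a)}
    → {clear(c), handempty, on(c,a), on(f,b)}
  through step 1 (stack(c,a)): drop {clear(c), handempty, on(c,a)}, keep {on(f,b)}, require {clear(a), holding(c)}
    → {clear(a), holding(c), on(f,b)}

== RESULT ==
["clear(a)", "holding(c)", "on(f,b)"]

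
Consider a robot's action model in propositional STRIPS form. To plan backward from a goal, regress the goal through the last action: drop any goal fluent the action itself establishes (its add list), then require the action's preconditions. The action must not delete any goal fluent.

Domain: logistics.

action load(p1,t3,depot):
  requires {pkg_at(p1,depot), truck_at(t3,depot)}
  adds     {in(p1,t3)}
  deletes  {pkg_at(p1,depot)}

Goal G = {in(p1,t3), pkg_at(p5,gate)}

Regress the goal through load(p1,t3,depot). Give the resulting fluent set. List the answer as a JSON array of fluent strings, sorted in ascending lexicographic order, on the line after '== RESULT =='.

Compute (G \ add) ∪ pre:
  G ∩ del = {}  (empty — regression defined)
  G \ add = {in(p1,t3), pkg_at(p5,gate)} \ {in(p1,t3)} = {pkg_at(p5,gate)}
  ∪ pre   = {pkg_at(p5,gate)} ∪ {pkg_at(p1,depot), truck_at(t3,depot)}
          = {pkg_at(p1,depot), pkg_at(p5,gate), truck_at(t3,depot)}

== RESULT ==
["pkg_at(p1,depot)", "pkg_at(p5,gate)", "truck_at(t3,depot)"]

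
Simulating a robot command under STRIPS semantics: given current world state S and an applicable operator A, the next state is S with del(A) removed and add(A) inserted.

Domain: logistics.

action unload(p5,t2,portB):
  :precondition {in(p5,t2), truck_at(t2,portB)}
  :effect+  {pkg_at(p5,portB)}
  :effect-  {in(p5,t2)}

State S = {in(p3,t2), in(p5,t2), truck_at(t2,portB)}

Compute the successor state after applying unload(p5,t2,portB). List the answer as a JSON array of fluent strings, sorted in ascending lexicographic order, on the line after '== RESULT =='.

Progress:
  pre ⊆ S: {in(p5,t2), truck_at(t2,portB)} ⊆ S  — applicable
  S \ del = {in(p3,t2), truck_at(t2,portB)}
  ∪ add   = {in(p3,t2), pkg_at(p5,portB), truck_at(t2,portB)}

== RESULT ==
["in(p3,t2)", "pkg_at(p5,portB)", "truck_at(t2,portB)"]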